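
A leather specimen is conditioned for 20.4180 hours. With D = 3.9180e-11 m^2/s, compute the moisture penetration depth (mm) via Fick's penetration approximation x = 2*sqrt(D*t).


t = 20.4180 hr * 3600 = 73504.8000 s
D * t = 3.9180e-11 * 73504.8000 = 2.8799e-06
x = 2 * sqrt(D*t) = 2 * sqrt(2.8799e-06) = 0.00339406 m = 3.3941 mm


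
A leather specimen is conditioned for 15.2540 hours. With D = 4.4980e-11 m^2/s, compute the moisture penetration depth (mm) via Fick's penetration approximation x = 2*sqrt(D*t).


t = 15.2540 hr * 3600 = 54914.4000 s
D * t = 4.4980e-11 * 54914.4000 = 2.4700e-06
x = 2 * sqrt(D*t) = 2 * sqrt(2.4700e-06) = 0.00314328 m = 3.1433 mm


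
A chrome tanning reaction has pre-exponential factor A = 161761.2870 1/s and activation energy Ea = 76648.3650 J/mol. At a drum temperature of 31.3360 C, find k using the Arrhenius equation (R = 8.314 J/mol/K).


T_K = T_C + 273.15 = 31.3360 + 273.15 = 304.4860 K
exponent = -Ea / (R * T_K) = -76648.3650 / (8.314 * 304.4860) = -30.2779
k = A * exp(exponent) = 161761.2870 * exp(-30.2779) = 1.1465e-08 1/s


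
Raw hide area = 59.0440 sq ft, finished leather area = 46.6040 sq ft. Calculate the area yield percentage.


Formula: Yield = finished / raw * 100
Substituting: Yield = 46.6040 / 59.0440 * 100
Result: 78.9310 %


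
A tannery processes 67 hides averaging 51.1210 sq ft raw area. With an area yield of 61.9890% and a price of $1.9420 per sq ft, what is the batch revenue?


Raw_total = N * avg_area = 67 * 51.1210 = 3425.1070 sq ft
Finished = Raw_total * yield / 100 = 3425.1070 * 61.9890 / 100 = 2123.1896 sq ft
Value = Finished * price = 2123.1896 * 1.9420 = 4123.2342 $


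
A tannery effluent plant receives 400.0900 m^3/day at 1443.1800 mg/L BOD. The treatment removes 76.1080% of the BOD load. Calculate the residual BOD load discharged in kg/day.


Load_in = volume * conc / 1000 = 400.0900 * 1443.1800 / 1000 = 577.4019 kg/day
Removed = Load_in * eff / 100 = 577.4019 * 76.1080 / 100 = 439.4490 kg/day
Load_out = Load_in - Removed = 577.4019 - 439.4490 = 137.9529 kg/day


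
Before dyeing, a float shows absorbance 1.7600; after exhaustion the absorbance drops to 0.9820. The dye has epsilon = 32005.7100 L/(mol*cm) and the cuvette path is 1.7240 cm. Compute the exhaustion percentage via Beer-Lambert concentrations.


c_initial = A_i / (epsilon * l) = 1.7600 / (32005.7100 * 1.7240) = 3.1897e-05 mol/L
c_final = A_f / (epsilon * l) = 0.9820 / (32005.7100 * 1.7240) = 1.7797e-05 mol/L
Exhaustion = (c_initial - c_final) / c_initial * 100 = (3.1897e-05 - 1.7797e-05) / 3.1897e-05 * 100 = 44.2045 %


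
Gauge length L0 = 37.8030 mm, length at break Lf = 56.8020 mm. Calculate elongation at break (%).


Formula: Elongation = (Lf - L0) / L0 * 100
Substituting: Elongation = (56.8020 - 37.8030) / 37.8030 * 100
Result: 50.2579 %


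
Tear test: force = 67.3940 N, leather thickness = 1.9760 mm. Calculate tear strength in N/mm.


Formula: Tear strength = force / thickness
Substituting: Tear strength = 67.3940 / 1.9760
Result: 34.1063 N/mm


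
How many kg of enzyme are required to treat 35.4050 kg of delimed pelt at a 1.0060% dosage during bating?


Formula: Enzyme = substrate * pct / 100
Substituting: Enzyme = 35.4050 * 1.0060 / 100
Result: 0.3562 kg


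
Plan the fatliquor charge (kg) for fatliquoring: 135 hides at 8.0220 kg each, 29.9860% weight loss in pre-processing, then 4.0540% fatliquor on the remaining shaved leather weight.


Total_raw = N * avg_wt = 135 * 8.0220 = 1082.9700 kg
Substrate = Total_raw * (1 - loss/100) = 1082.9700 * (1 - 29.9860/100) = 758.2306 kg
Fat = Substrate * pct / 100 = 758.2306 * 4.0540 / 100 = 30.7387 kg


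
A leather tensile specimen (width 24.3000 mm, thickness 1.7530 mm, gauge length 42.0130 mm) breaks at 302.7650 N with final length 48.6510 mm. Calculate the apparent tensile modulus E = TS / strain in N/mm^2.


TS = F / (w * t) = 302.7650 / (24.3000 * 1.7530) = 7.1075 N/mm^2
strain = (Lf - L0) / L0 = (48.6510 - 42.0130) / 42.0130 = 0.1580
E = TS / strain = 7.1075 / 0.1580 = 44.9846 N/mm^2


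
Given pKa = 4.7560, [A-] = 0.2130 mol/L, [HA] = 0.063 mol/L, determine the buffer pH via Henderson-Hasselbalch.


ratio = [A-] / [HA] = 0.2130 / 0.063 = 3.3810
log10(ratio) = 0.5290
pH = pKa + log10(ratio) = 4.7560 + 0.5290 = 5.2850


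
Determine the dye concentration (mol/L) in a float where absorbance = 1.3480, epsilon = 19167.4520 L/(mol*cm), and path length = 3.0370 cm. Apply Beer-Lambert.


Formula: c = A / (epsilon * l)
Substituting: c = 1.3480 / (19167.4520 * 3.0370)
Result: 2.3157e-05 mol/L


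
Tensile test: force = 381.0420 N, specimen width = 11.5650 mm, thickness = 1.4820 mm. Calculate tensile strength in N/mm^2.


Formula: TS = force / (width * thickness)
Substituting: TS = 381.0420 / (11.5650 * 1.4820)
Result: 22.2320 N/mm^2


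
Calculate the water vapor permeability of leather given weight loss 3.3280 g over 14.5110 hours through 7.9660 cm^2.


Formula: WVP = loss / (area * time)
Substituting: WVP = 3.3280 / (7.9660 * 14.5110)
Result: 0.0287903 g/(cm^2*hr)


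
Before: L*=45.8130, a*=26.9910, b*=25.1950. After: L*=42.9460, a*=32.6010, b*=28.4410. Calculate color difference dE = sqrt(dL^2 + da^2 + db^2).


dL = -2.8670, da = 5.6100, db = 3.2460
dE = sqrt((-2.8670)^2 + 5.6100^2 + 3.2460^2) = 7.0872


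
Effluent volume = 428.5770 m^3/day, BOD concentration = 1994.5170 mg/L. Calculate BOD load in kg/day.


Formula: BOD_load = volume * conc / 1000
Substituting: BOD_load = 428.5770 * 1994.5170 / 1000
Result: 854.8041 kg/day


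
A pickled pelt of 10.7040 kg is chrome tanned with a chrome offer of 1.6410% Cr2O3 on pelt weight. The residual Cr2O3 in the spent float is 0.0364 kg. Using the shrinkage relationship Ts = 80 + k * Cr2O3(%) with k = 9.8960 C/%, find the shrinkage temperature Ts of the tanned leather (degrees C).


Offered = pelt * offer_pct / 100 = 10.7040 * 1.6410 / 100 = 0.1757 kg
Uptake = offered - residual = 0.1757 - 0.0364 = 0.1393 kg
Cr2O3% on pelt = uptake / pelt * 100 = 0.1393 / 10.7040 * 100 = 1.3009 %
Ts = 80 + k * Cr2O3% = 80 + 9.8960 * 1.3009 = 92.8741 C


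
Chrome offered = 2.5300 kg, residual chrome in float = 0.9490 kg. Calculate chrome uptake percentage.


Formula: Uptake = (offered - residual) / offered * 100
Substituting: Uptake = (2.5300 - 0.9490) / 2.5300 * 100
Result: 62.4901 %


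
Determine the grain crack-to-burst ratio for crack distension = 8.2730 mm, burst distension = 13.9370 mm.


Formula: Ratio = crack / burst
Substituting: Ratio = 8.2730 / 13.9370
Result: 0.5936


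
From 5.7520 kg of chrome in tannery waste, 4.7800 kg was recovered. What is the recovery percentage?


Formula: Recovery = recovered / input * 100
Substituting: Recovery = 4.7800 / 5.7520 * 100
Result: 83.1015 %


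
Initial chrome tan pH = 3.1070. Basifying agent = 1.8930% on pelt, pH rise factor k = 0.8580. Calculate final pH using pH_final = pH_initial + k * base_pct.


Formula: pH_final = pH_initial + k * base_pct
Substituting: pH_final = 3.1070 + 0.8580 * 1.8930
Result: 4.7312


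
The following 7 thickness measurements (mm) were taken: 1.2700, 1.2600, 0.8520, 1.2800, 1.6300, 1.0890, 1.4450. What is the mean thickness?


Formula: Average = sum / n
Substituting: Average = 8.8260 / 7
Result: 1.2609 mm


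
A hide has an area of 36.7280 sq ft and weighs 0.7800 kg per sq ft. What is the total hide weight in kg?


Formula: Weight = area * weight_per_sqft
Substituting: Weight = 36.7280 * 0.7800
Result: 28.6478 kg


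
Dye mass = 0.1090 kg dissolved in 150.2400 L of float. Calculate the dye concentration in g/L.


Formula: Conc = dye_mass(kg) / volume(L) * 1000
Substituting: Conc = 0.1090 / 150.2400 * 1000
Result: 0.7255 g/L


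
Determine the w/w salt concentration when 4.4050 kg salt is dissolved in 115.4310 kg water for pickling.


Formula: Conc = salt / (water + salt) * 100
Substituting: Conc = 4.4050 / (115.4310 + 4.4050) * 100
Result: 3.6759 %


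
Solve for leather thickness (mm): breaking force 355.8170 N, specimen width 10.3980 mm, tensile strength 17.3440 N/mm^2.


Formula: t = F / (TS * w)
Substituting: t = 355.8170 / (17.3440 * 10.3980)
Result: 1.9730 mm


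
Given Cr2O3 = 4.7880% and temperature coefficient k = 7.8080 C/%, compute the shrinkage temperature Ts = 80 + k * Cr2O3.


Formula: Ts = 80 + k * Cr2O3
Substituting: Ts = 80 + 7.8080 * 4.7880
Result: 117.3847 C


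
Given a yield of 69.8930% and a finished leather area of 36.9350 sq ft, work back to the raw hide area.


Formula: raw = finished * 100 / yield
Substituting: raw = 36.9350 * 100 / 69.8930
Result: 52.8451 sq ft


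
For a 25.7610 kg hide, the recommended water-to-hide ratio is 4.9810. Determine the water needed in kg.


Formula: Water = hide_weight * ratio
Substituting: Water = 25.7610 * 4.9810
Result: 128.3155 kg


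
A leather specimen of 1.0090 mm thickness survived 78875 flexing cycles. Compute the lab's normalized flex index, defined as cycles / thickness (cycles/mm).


Formula: Index = cycles / thickness
Substituting: Index = 78875 / 1.0090
Result: 78171.4569 cycles/mm


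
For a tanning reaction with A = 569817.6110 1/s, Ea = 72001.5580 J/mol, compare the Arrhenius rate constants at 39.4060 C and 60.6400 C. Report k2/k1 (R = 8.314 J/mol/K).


T1 = 39.4060 + 273.15 = 312.5560 K; T2 = 60.6400 + 273.15 = 333.7900 K
k1 = A * exp(-Ea/(R*T1)) = 569817.6110 * exp(-72001.5580/(8.314*312.5560)) = 5.2764e-07 1/s
k2 = A * exp(-Ea/(R*T2)) = 569817.6110 * exp(-72001.5580/(8.314*333.7900)) = 3.0750e-06 1/s
k2/k1 = 3.0750e-06 / 5.2764e-07 = 5.8278


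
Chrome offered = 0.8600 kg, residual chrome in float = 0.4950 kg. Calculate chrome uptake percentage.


Formula: Uptake = (offered - residual) / offered * 100
Substituting: Uptake = (0.8600 - 0.4950) / 0.8600 * 100
Result: 42.4419 %


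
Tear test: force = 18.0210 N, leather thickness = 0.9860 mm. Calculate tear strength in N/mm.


Formula: Tear strength = force / thickness
Substituting: Tear strength = 18.0210 / 0.9860
Result: 18.2769 N/mm


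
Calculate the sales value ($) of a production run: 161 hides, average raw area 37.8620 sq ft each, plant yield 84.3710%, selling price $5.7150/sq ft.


Raw_total = N * avg_area = 161 * 37.8620 = 6095.7820 sq ft
Finished = Raw_total * yield / 100 = 6095.7820 * 84.3710 / 100 = 5143.0722 sq ft
Value = Finished * price = 5143.0722 * 5.7150 = 29392.6578 $


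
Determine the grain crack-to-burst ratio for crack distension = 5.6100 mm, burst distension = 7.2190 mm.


Formula: Ratio = crack / burst
Substituting: Ratio = 5.6100 / 7.2190
Result: 0.7771


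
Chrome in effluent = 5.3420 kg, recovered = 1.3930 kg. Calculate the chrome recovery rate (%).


Formula: Recovery = recovered / input * 100
Substituting: Recovery = 1.3930 / 5.3420 * 100
Result: 26.0764 %


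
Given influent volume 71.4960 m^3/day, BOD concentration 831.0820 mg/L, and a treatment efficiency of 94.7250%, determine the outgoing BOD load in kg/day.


Load_in = volume * conc / 1000 = 71.4960 * 831.0820 / 1000 = 59.4190 kg/day
Removed = Load_in * eff / 100 = 59.4190 * 94.7250 / 100 = 56.2847 kg/day
Load_out = Load_in - Removed = 59.4190 - 56.2847 = 3.1344 kg/day


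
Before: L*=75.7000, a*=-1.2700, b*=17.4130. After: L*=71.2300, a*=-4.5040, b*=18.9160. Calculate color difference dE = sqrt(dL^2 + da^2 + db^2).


dL = -4.4700, da = -3.2340, db = 1.5030
dE = sqrt((-4.4700)^2 + (-3.2340)^2 + 1.5030^2) = 5.7183


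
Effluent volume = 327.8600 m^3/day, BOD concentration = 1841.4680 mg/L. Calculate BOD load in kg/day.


Formula: BOD_load = volume * conc / 1000
Substituting: BOD_load = 327.8600 * 1841.4680 / 1000
Result: 603.7437 kg/day


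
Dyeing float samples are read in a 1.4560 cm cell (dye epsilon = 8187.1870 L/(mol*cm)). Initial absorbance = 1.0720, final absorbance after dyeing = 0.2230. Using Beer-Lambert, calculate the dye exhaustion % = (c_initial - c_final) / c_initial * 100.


c_initial = A_i / (epsilon * l) = 1.0720 / (8187.1870 * 1.4560) = 8.9929e-05 mol/L
c_final = A_f / (epsilon * l) = 0.2230 / (8187.1870 * 1.4560) = 1.8707e-05 mol/L
Exhaustion = (c_initial - c_final) / c_initial * 100 = (8.9929e-05 - 1.8707e-05) / 8.9929e-05 * 100 = 79.1978 %


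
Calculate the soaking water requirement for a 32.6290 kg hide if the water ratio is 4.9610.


Formula: Water = hide_weight * ratio
Substituting: Water = 32.6290 * 4.9610
Result: 161.8725 kg


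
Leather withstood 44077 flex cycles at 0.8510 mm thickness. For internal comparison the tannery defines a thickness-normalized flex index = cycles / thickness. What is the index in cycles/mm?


Formula: Index = cycles / thickness
Substituting: Index = 44077 / 0.8510
Result: 51794.3596 cycles/mm


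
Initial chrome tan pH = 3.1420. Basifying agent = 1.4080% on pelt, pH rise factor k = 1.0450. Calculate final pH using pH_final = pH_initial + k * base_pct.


Formula: pH_final = pH_initial + k * base_pct
Substituting: pH_final = 3.1420 + 1.0450 * 1.4080
Result: 4.6134


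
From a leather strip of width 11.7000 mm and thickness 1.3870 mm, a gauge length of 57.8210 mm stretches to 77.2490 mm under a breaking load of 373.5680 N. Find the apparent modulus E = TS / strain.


TS = F / (w * t) = 373.5680 / (11.7000 * 1.3870) = 23.0201 N/mm^2
strain = (Lf - L0) / L0 = (77.2490 - 57.8210) / 57.8210 = 0.3360
E = TS / strain = 23.0201 / 0.3360 = 68.5117 N/mm^2


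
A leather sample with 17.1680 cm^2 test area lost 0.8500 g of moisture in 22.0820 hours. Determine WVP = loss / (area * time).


Formula: WVP = loss / (area * time)
Substituting: WVP = 0.8500 / (17.1680 * 22.0820)
Result: 0.00224213 g/(cm^2*hr)


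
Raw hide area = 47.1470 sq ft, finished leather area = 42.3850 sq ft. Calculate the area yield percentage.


Formula: Yield = finished / raw * 100
Substituting: Yield = 42.3850 / 47.1470 * 100
Result: 89.8997 %


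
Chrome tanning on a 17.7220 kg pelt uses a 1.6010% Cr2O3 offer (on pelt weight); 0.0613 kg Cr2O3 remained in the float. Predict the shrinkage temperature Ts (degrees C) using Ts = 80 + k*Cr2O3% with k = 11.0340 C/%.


Offered = pelt * offer_pct / 100 = 17.7220 * 1.6010 / 100 = 0.2837 kg
Uptake = offered - residual = 0.2837 - 0.0613 = 0.2224 kg
Cr2O3% on pelt = uptake / pelt * 100 = 0.2224 / 17.7220 * 100 = 1.2551 %
Ts = 80 + k * Cr2O3% = 80 + 11.0340 * 1.2551 = 93.8488 C


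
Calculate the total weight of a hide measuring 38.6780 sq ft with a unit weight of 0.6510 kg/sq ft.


Formula: Weight = area * weight_per_sqft
Substituting: Weight = 38.6780 * 0.6510
Result: 25.1794 kg


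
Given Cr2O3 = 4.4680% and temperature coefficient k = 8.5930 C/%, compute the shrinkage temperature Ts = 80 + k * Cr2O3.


Formula: Ts = 80 + k * Cr2O3
Substituting: Ts = 80 + 8.5930 * 4.4680
Result: 118.3935 C


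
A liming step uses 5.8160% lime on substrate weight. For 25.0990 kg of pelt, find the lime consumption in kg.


Formula: Lime = substrate * pct / 100
Substituting: Lime = 25.0990 * 5.8160 / 100
Result: 1.4598 kg


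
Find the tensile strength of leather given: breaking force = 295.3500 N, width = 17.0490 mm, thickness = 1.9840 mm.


Formula: TS = force / (width * thickness)
Substituting: TS = 295.3500 / (17.0490 * 1.9840)
Result: 8.7317 N/mm^2


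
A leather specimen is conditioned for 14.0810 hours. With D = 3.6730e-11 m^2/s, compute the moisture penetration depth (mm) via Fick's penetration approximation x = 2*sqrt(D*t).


t = 14.0810 hr * 3600 = 50691.6000 s
D * t = 3.6730e-11 * 50691.6000 = 1.8619e-06
x = 2 * sqrt(D*t) = 2 * sqrt(1.8619e-06) = 0.00272903 m = 2.7290 mm


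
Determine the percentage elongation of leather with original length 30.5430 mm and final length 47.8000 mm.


Formula: Elongation = (Lf - L0) / L0 * 100
Substituting: Elongation = (47.8000 - 30.5430) / 30.5430 * 100
Result: 56.5007 %


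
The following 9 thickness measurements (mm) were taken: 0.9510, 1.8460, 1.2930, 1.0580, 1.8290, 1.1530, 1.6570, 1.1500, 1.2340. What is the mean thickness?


Formula: Average = sum / n
Substituting: Average = 12.1710 / 9
Result: 1.3523 mm


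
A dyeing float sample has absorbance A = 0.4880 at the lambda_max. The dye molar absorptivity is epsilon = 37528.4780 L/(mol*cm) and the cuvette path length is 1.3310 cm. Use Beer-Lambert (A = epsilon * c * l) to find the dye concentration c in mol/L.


Formula: c = A / (epsilon * l)
Substituting: c = 0.4880 / (37528.4780 * 1.3310)
Result: 9.7697e-06 mol/L


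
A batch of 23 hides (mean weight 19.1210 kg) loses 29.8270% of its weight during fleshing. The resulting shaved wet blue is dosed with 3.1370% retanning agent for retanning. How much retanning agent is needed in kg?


Total_raw = N * avg_wt = 23 * 19.1210 = 439.7830 kg
Substrate = Total_raw * (1 - loss/100) = 439.7830 * (1 - 29.8270/100) = 308.6089 kg
Retan = Substrate * pct / 100 = 308.6089 * 3.1370 / 100 = 9.6811 kg


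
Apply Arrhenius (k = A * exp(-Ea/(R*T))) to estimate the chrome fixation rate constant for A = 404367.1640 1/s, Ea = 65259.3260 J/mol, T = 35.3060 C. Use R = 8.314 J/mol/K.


T_K = T_C + 273.15 = 35.3060 + 273.15 = 308.4560 K
exponent = -Ea / (R * T_K) = -65259.3260 / (8.314 * 308.4560) = -25.4472
k = A * exp(exponent) = 404367.1640 * exp(-25.4472) = 3.5910e-06 1/s


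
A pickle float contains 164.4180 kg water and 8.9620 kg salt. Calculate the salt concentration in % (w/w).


Formula: Conc = salt / (water + salt) * 100
Substituting: Conc = 8.9620 / (164.4180 + 8.9620) * 100
Result: 5.1690 %


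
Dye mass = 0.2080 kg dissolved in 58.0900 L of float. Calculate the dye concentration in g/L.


Formula: Conc = dye_mass(kg) / volume(L) * 1000
Substituting: Conc = 0.2080 / 58.0900 * 1000
Result: 3.5807 g/L


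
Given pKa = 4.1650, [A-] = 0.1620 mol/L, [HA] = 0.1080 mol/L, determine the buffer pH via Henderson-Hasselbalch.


ratio = [A-] / [HA] = 0.1620 / 0.1080 = 1.5000
log10(ratio) = 0.1761
pH = pKa + log10(ratio) = 4.1650 + 0.1761 = 4.3411


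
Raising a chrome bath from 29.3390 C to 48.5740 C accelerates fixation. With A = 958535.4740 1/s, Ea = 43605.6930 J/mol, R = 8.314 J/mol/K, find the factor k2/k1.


T1 = 29.3390 + 273.15 = 302.4890 K; T2 = 48.5740 + 273.15 = 321.7240 K
k1 = A * exp(-Ea/(R*T1)) = 958535.4740 * exp(-43605.6930/(8.314*302.4890)) = 0.0282738 1/s
k2 = A * exp(-Ea/(R*T2)) = 958535.4740 * exp(-43605.6930/(8.314*321.7240)) = 0.0797252 1/s
k2/k1 = 0.0797252 / 0.0282738 = 2.8198


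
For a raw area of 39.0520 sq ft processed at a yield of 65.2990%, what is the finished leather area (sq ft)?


Formula: finished = raw * yield / 100
Substituting: finished = 39.0520 * 65.2990 / 100
Result: 25.5006 sq ft


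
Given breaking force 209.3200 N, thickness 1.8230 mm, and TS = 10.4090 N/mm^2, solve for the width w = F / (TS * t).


Formula: w = F / (TS * t)
Substituting: w = 209.3200 / (10.4090 * 1.8230)
Result: 11.0310 mm


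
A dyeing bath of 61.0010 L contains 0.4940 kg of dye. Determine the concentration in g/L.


Formula: Conc = dye_mass(kg) / volume(L) * 1000
Substituting: Conc = 0.4940 / 61.0010 * 1000
Result: 8.0982 g/L


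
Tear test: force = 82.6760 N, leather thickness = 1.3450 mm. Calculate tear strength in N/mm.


Formula: Tear strength = force / thickness
Substituting: Tear strength = 82.6760 / 1.3450
Result: 61.4691 N/mm


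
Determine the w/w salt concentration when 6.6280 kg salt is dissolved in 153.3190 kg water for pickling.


Formula: Conc = salt / (water + salt) * 100
Substituting: Conc = 6.6280 / (153.3190 + 6.6280) * 100
Result: 4.1439 %


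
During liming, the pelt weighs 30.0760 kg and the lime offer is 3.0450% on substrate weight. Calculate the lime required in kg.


Formula: Lime = substrate * pct / 100
Substituting: Lime = 30.0760 * 3.0450 / 100
Result: 0.9158 kg


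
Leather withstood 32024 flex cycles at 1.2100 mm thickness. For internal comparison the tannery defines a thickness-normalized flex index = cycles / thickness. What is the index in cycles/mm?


Formula: Index = cycles / thickness
Substituting: Index = 32024 / 1.2100
Result: 26466.1157 cycles/mm


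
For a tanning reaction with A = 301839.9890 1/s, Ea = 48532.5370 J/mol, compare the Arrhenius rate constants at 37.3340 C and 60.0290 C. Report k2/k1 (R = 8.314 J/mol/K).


T1 = 37.3340 + 273.15 = 310.4840 K; T2 = 60.0290 + 273.15 = 333.1790 K
k1 = A * exp(-Ea/(R*T1)) = 301839.9890 * exp(-48532.5370/(8.314*310.4840)) = 0.00206326 1/s
k2 = A * exp(-Ea/(R*T2)) = 301839.9890 * exp(-48532.5370/(8.314*333.1790)) = 0.00742575 1/s
k2/k1 = 0.00742575 / 0.00206326 = 3.5990


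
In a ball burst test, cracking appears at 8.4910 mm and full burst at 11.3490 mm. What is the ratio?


Formula: Ratio = crack / burst
Substituting: Ratio = 8.4910 / 11.3490
Result: 0.7482


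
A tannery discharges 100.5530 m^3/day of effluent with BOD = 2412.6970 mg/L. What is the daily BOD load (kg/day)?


Formula: BOD_load = volume * conc / 1000
Substituting: BOD_load = 100.5530 * 2412.6970 / 1000
Result: 242.6039 kg/day


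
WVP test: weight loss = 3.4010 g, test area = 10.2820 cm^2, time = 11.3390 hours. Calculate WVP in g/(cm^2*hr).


Formula: WVP = loss / (area * time)
Substituting: WVP = 3.4010 / (10.2820 * 11.3390)
Result: 0.0291712 g/(cm^2*hr)


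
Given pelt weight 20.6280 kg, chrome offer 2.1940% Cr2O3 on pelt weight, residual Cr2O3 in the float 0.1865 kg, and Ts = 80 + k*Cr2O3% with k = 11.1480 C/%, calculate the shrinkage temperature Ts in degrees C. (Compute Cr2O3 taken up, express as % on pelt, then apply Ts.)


Offered = pelt * offer_pct / 100 = 20.6280 * 2.1940 / 100 = 0.4526 kg
Uptake = offered - residual = 0.4526 - 0.1865 = 0.2661 kg
Cr2O3% on pelt = uptake / pelt * 100 = 0.2661 / 20.6280 * 100 = 1.2899 %
Ts = 80 + k * Cr2O3% = 80 + 11.1480 * 1.2899 = 94.3797 C


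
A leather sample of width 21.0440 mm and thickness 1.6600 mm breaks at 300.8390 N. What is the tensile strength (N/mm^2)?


Formula: TS = force / (width * thickness)
Substituting: TS = 300.8390 / (21.0440 * 1.6600)
Result: 8.6119 N/mm^2


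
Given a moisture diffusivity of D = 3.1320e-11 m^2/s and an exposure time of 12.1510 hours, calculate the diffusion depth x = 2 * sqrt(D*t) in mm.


t = 12.1510 hr * 3600 = 43743.6000 s
D * t = 3.1320e-11 * 43743.6000 = 1.3700e-06
x = 2 * sqrt(D*t) = 2 * sqrt(1.3700e-06) = 0.00234098 m = 2.3410 mm


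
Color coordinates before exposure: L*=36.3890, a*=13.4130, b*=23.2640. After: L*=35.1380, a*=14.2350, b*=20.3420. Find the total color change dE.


dL = -1.2510, da = 0.8220, db = -2.9220
dE = sqrt((-1.2510)^2 + 0.8220^2 + (-2.9220)^2) = 3.2831


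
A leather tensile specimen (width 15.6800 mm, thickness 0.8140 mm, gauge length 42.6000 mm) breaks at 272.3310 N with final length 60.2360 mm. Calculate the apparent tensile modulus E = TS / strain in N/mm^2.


TS = F / (w * t) = 272.3310 / (15.6800 * 0.8140) = 21.3367 N/mm^2
strain = (Lf - L0) / L0 = (60.2360 - 42.6000) / 42.6000 = 0.4140
E = TS / strain = 21.3367 / 0.4140 = 51.5390 N/mm^2


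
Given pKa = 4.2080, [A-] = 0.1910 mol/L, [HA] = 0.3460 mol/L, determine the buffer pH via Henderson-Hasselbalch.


ratio = [A-] / [HA] = 0.1910 / 0.3460 = 0.5520
log10(ratio) = -0.2580
pH = pKa + log10(ratio) = 4.2080 - 0.2580 = 3.9500


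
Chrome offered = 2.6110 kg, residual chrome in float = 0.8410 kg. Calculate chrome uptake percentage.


Formula: Uptake = (offered - residual) / offered * 100
Substituting: Uptake = (2.6110 - 0.8410) / 2.6110 * 100
Result: 67.7901 %


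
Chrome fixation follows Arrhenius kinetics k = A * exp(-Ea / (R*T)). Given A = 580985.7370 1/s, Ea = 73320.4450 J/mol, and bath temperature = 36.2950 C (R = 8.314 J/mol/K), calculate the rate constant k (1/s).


T_K = T_C + 273.15 = 36.2950 + 273.15 = 309.4450 K
exponent = -Ea / (R * T_K) = -73320.4450 / (8.314 * 309.4450) = -28.4991
k = A * exp(exponent) = 580985.7370 * exp(-28.4991) = 2.4387e-07 1/s


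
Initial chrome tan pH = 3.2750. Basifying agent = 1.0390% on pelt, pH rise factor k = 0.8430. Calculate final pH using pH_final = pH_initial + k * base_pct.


Formula: pH_final = pH_initial + k * base_pct
Substituting: pH_final = 3.2750 + 0.8430 * 1.0390
Result: 4.1509


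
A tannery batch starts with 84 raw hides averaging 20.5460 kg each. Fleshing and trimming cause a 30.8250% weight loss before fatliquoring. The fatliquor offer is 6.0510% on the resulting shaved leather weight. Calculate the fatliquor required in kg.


Total_raw = N * avg_wt = 84 * 20.5460 = 1725.8640 kg
Substrate = Total_raw * (1 - loss/100) = 1725.8640 * (1 - 30.8250/100) = 1193.8664 kg
Fat = Substrate * pct / 100 = 1193.8664 * 6.0510 / 100 = 72.2409 kg


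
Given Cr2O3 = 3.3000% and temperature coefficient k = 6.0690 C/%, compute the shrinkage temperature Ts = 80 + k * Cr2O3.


Formula: Ts = 80 + k * Cr2O3
Substituting: Ts = 80 + 6.0690 * 3.3000
Result: 100.0277 C


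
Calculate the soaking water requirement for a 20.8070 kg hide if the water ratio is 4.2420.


Formula: Water = hide_weight * ratio
Substituting: Water = 20.8070 * 4.2420
Result: 88.2633 kg


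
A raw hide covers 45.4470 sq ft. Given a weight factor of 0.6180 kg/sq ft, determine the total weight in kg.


Formula: Weight = area * weight_per_sqft
Substituting: Weight = 45.4470 * 0.6180
Result: 28.0862 kg


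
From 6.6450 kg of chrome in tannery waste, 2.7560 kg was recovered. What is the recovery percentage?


Formula: Recovery = recovered / input * 100
Substituting: Recovery = 2.7560 / 6.6450 * 100
Result: 41.4748 %


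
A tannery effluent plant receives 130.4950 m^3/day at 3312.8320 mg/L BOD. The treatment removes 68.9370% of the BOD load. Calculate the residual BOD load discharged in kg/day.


Load_in = volume * conc / 1000 = 130.4950 * 3312.8320 / 1000 = 432.3080 kg/day
Removed = Load_in * eff / 100 = 432.3080 * 68.9370 / 100 = 298.0202 kg/day
Load_out = Load_in - Removed = 432.3080 - 298.0202 = 134.2878 kg/day


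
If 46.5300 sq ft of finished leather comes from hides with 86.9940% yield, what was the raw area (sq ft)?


Formula: raw = finished * 100 / yield
Substituting: raw = 46.5300 * 100 / 86.9940
Result: 53.4864 sq ft


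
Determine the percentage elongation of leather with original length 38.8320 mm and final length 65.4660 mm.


Formula: Elongation = (Lf - L0) / L0 * 100
Substituting: Elongation = (65.4660 - 38.8320) / 38.8320 * 100
Result: 68.5878 %


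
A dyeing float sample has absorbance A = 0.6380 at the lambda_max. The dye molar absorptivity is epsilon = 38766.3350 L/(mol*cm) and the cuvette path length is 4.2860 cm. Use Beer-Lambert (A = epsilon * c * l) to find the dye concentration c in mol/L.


Formula: c = A / (epsilon * l)
Substituting: c = 0.6380 / (38766.3350 * 4.2860)
Result: 3.8398e-06 mol/L


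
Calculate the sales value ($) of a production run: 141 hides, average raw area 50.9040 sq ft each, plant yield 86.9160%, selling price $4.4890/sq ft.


Raw_total = N * avg_area = 141 * 50.9040 = 7177.4640 sq ft
Finished = Raw_total * yield / 100 = 7177.4640 * 86.9160 / 100 = 6238.3646 sq ft
Value = Finished * price = 6238.3646 * 4.4890 = 28004.0187 $


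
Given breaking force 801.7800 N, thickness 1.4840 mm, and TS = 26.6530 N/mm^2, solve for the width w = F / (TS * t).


Formula: w = F / (TS * t)
Substituting: w = 801.7800 / (26.6530 * 1.4840)
Result: 20.2710 mm


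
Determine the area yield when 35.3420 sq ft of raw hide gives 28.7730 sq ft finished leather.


Formula: Yield = finished / raw * 100
Substituting: Yield = 28.7730 / 35.3420 * 100
Result: 81.4130 %


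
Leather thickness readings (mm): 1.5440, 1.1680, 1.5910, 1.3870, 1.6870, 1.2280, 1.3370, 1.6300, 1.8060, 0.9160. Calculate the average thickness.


Formula: Average = sum / n
Substituting: Average = 14.2940 / 10
Result: 1.4294 mm


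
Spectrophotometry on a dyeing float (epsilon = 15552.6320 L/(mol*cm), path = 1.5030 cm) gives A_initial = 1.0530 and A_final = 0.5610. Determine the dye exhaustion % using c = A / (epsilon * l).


c_initial = A_i / (epsilon * l) = 1.0530 / (15552.6320 * 1.5030) = 4.5047e-05 mol/L
c_final = A_f / (epsilon * l) = 0.5610 / (15552.6320 * 1.5030) = 2.3999e-05 mol/L
Exhaustion = (c_initial - c_final) / c_initial * 100 = (4.5047e-05 - 2.3999e-05) / 4.5047e-05 * 100 = 46.7236 %


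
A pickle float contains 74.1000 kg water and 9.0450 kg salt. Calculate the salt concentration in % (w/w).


Formula: Conc = salt / (water + salt) * 100
Substituting: Conc = 9.0450 / (74.1000 + 9.0450) * 100
Result: 10.8786 %


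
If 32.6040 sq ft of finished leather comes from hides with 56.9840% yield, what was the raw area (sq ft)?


Formula: raw = finished * 100 / yield
Substituting: raw = 32.6040 * 100 / 56.9840
Result: 57.2161 sq ft


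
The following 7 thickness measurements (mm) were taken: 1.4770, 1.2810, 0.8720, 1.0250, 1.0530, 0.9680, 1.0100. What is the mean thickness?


Formula: Average = sum / n
Substituting: Average = 7.6860 / 7
Result: 1.0980 mm


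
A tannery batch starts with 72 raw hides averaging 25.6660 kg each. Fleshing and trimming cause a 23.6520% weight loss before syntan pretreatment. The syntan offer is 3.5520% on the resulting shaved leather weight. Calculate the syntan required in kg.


Total_raw = N * avg_wt = 72 * 25.6660 = 1847.9520 kg
Substrate = Total_raw * (1 - loss/100) = 1847.9520 * (1 - 23.6520/100) = 1410.8744 kg
Syntan = Substrate * pct / 100 = 1410.8744 * 3.5520 / 100 = 50.1143 kg


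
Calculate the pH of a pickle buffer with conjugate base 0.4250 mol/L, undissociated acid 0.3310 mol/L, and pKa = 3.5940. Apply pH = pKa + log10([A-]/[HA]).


ratio = [A-] / [HA] = 0.4250 / 0.3310 = 1.2840
log10(ratio) = 0.1086
pH = pKa + log10(ratio) = 3.5940 + 0.1086 = 3.7026


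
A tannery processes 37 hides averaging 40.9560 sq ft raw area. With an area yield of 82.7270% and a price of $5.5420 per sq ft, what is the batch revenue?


Raw_total = N * avg_area = 37 * 40.9560 = 1515.3720 sq ft
Finished = Raw_total * yield / 100 = 1515.3720 * 82.7270 / 100 = 1253.6218 sq ft
Value = Finished * price = 1253.6218 * 5.5420 = 6947.5720 $


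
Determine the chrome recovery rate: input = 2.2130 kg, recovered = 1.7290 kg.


Formula: Recovery = recovered / input * 100
Substituting: Recovery = 1.7290 / 2.2130 * 100
Result: 78.1292 %


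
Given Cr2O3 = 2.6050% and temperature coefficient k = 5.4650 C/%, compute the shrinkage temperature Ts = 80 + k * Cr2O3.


Formula: Ts = 80 + k * Cr2O3
Substituting: Ts = 80 + 5.4650 * 2.6050
Result: 94.2363 C


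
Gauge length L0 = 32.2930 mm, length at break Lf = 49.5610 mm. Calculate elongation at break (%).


Formula: Elongation = (Lf - L0) / L0 * 100
Substituting: Elongation = (49.5610 - 32.2930) / 32.2930 * 100
Result: 53.4729 %


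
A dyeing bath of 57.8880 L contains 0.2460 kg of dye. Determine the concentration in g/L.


Formula: Conc = dye_mass(kg) / volume(L) * 1000
Substituting: Conc = 0.2460 / 57.8880 * 1000
Result: 4.2496 g/L


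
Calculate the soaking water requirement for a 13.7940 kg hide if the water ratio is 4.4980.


Formula: Water = hide_weight * ratio
Substituting: Water = 13.7940 * 4.4980
Result: 62.0454 kg


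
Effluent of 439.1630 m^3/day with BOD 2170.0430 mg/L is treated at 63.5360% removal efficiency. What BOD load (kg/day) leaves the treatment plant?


Load_in = volume * conc / 1000 = 439.1630 * 2170.0430 / 1000 = 953.0026 kg/day
Removed = Load_in * eff / 100 = 953.0026 * 63.5360 / 100 = 605.4997 kg/day
Load_out = Load_in - Removed = 953.0026 - 605.4997 = 347.5029 kg/day


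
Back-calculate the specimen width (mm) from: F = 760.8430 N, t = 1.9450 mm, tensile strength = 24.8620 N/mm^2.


Formula: w = F / (TS * t)
Substituting: w = 760.8430 / (24.8620 * 1.9450)
Result: 15.7340 mm


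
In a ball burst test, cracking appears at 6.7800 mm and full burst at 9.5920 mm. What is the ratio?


Formula: Ratio = crack / burst
Substituting: Ratio = 6.7800 / 9.5920
Result: 0.7068


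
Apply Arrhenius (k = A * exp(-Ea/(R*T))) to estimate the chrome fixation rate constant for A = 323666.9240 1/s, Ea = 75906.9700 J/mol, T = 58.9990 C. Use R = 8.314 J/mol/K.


T_K = T_C + 273.15 = 58.9990 + 273.15 = 332.1490 K
exponent = -Ea / (R * T_K) = -75906.9700 / (8.314 * 332.1490) = -27.4877
k = A * exp(exponent) = 323666.9240 * exp(-27.4877) = 3.7354e-07 1/s


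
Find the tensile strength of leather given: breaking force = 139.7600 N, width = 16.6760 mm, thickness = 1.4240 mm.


Formula: TS = force / (width * thickness)
Substituting: TS = 139.7600 / (16.6760 * 1.4240)
Result: 5.8855 N/mm^2


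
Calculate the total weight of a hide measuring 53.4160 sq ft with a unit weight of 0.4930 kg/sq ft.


Formula: Weight = area * weight_per_sqft
Substituting: Weight = 53.4160 * 0.4930
Result: 26.3341 kg


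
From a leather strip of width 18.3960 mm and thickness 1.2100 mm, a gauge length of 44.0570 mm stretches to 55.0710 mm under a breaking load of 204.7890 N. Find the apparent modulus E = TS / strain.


TS = F / (w * t) = 204.7890 / (18.3960 * 1.2100) = 9.2002 N/mm^2
strain = (Lf - L0) / L0 = (55.0710 - 44.0570) / 44.0570 = 0.2500
E = TS / strain = 9.2002 / 0.2500 = 36.8017 N/mm^2


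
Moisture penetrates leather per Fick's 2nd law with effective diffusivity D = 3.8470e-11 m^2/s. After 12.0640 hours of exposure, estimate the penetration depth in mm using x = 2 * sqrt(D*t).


t = 12.0640 hr * 3600 = 43430.4000 s
D * t = 3.8470e-11 * 43430.4000 = 1.6708e-06
x = 2 * sqrt(D*t) = 2 * sqrt(1.6708e-06) = 0.00258516 m = 2.5852 mm


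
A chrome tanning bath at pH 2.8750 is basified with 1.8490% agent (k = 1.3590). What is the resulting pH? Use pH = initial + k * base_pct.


Formula: pH_final = pH_initial + k * base_pct
Substituting: pH_final = 2.8750 + 1.3590 * 1.8490
Result: 5.3878


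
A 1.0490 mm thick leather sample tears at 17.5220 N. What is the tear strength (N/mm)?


Formula: Tear strength = force / thickness
Substituting: Tear strength = 17.5220 / 1.0490
Result: 16.7035 N/mm


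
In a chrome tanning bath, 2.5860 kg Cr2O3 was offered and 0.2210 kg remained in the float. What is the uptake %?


Formula: Uptake = (offered - residual) / offered * 100
Substituting: Uptake = (2.5860 - 0.2210) / 2.5860 * 100
Result: 91.4540 %


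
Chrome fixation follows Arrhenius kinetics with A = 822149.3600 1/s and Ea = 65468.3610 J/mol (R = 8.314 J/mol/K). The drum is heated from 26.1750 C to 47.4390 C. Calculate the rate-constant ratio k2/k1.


T1 = 26.1750 + 273.15 = 299.3250 K; T2 = 47.4390 + 273.15 = 320.5890 K
k1 = A * exp(-Ea/(R*T1)) = 822149.3600 * exp(-65468.3610/(8.314*299.3250)) = 3.0887e-06 1/s
k2 = A * exp(-Ea/(R*T2)) = 822149.3600 * exp(-65468.3610/(8.314*320.5890)) = 1.7684e-05 1/s
k2/k1 = 1.7684e-05 / 3.0887e-06 = 5.7254


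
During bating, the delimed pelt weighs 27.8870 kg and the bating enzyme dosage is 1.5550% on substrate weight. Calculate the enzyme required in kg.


Formula: Enzyme = substrate * pct / 100
Substituting: Enzyme = 27.8870 * 1.5550 / 100
Result: 0.4336 kg


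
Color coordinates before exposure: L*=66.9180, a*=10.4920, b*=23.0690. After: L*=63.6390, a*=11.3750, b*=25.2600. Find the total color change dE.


dL = -3.2790, da = 0.8830, db = 2.1910
dE = sqrt((-3.2790)^2 + 0.8830^2 + 2.1910^2) = 4.0413


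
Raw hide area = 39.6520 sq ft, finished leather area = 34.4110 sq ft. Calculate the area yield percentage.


Formula: Yield = finished / raw * 100
Substituting: Yield = 34.4110 / 39.6520 * 100
Result: 86.7825 %


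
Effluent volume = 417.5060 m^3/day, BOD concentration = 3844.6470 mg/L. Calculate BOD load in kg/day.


Formula: BOD_load = volume * conc / 1000
Substituting: BOD_load = 417.5060 * 3844.6470 / 1000
Result: 1605.1632 kg/day


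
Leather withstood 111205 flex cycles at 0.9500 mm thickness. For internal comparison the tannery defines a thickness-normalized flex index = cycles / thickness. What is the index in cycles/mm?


Formula: Index = cycles / thickness
Substituting: Index = 111205 / 0.9500
Result: 117057.8947 cycles/mm


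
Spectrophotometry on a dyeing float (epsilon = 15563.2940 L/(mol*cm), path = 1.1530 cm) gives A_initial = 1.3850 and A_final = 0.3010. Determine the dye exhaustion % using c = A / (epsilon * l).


c_initial = A_i / (epsilon * l) = 1.3850 / (15563.2940 * 1.1530) = 7.7183e-05 mol/L
c_final = A_f / (epsilon * l) = 0.3010 / (15563.2940 * 1.1530) = 1.6774e-05 mol/L
Exhaustion = (c_initial - c_final) / c_initial * 100 = (7.7183e-05 - 1.6774e-05) / 7.7183e-05 * 100 = 78.2671 %


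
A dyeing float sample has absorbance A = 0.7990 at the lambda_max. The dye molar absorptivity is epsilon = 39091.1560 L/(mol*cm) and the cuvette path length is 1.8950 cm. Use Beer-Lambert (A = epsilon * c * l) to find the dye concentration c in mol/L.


Formula: c = A / (epsilon * l)
Substituting: c = 0.7990 / (39091.1560 * 1.8950)
Result: 1.0786e-05 mol/L


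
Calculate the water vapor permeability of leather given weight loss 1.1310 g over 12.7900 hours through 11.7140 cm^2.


Formula: WVP = loss / (area * time)
Substituting: WVP = 1.1310 / (11.7140 * 12.7900)
Result: 0.00754896 g/(cm^2*hr)


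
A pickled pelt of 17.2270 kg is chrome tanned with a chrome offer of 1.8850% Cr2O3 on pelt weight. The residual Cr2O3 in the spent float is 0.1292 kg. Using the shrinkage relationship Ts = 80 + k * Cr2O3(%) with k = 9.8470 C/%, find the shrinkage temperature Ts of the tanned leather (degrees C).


Offered = pelt * offer_pct / 100 = 17.2270 * 1.8850 / 100 = 0.3247 kg
Uptake = offered - residual = 0.3247 - 0.1292 = 0.1955 kg
Cr2O3% on pelt = uptake / pelt * 100 = 0.1955 / 17.2270 * 100 = 1.1350 %
Ts = 80 + k * Cr2O3% = 80 + 9.8470 * 1.1350 = 91.1765 C


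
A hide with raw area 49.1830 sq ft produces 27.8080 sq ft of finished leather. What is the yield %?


Formula: Yield = finished / raw * 100
Substituting: Yield = 27.8080 / 49.1830 * 100
Result: 56.5399 %


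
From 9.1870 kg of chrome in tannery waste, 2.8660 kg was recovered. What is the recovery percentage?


Formula: Recovery = recovered / input * 100
Substituting: Recovery = 2.8660 / 9.1870 * 100
Result: 31.1963 %


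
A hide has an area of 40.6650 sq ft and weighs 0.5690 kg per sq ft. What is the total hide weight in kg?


Formula: Weight = area * weight_per_sqft
Substituting: Weight = 40.6650 * 0.5690
Result: 23.1384 kg


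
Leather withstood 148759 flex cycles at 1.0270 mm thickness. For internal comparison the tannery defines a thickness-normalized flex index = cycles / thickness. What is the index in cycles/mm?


Formula: Index = cycles / thickness
Substituting: Index = 148759 / 1.0270
Result: 144848.1013 cycles/mm


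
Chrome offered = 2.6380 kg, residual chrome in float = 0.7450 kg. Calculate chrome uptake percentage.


Formula: Uptake = (offered - residual) / offered * 100
Substituting: Uptake = (2.6380 - 0.7450) / 2.6380 * 100
Result: 71.7589 %


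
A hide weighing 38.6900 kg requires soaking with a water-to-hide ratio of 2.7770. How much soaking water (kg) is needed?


Formula: Water = hide_weight * ratio
Substituting: Water = 38.6900 * 2.7770
Result: 107.4421 kg


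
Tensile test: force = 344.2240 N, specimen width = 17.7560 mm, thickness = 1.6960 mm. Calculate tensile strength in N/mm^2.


Formula: TS = force / (width * thickness)
Substituting: TS = 344.2240 / (17.7560 * 1.6960)
Result: 11.4306 N/mm^2


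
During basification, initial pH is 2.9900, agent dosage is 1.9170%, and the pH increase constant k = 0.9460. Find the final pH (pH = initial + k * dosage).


Formula: pH_final = pH_initial + k * base_pct
Substituting: pH_final = 2.9900 + 0.9460 * 1.9170
Result: 4.8035


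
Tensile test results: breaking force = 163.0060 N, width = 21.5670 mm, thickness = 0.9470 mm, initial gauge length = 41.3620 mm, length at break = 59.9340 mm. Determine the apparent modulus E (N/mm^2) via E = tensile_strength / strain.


TS = F / (w * t) = 163.0060 / (21.5670 * 0.9470) = 7.9811 N/mm^2
strain = (Lf - L0) / L0 = (59.9340 - 41.3620) / 41.3620 = 0.4490
E = TS / strain = 7.9811 / 0.4490 = 17.7749 N/mm^2
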